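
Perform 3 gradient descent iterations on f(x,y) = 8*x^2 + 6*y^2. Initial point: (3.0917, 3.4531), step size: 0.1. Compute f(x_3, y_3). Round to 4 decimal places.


Gradient descent on f(x,y) = 8*x^2 + 6*y^2.
Starting point: (3.0917, 3.4531), alpha = 0.1
Step 1: grad_x = 2*8*3.0917 = 49.4672, grad_y = 2*6*3.4531 = 41.4372
  x_1 = 3.0917 - 0.1*49.4672 = -1.855
  y_1 = 3.4531 - 0.1*41.4372 = -0.6906
Step 2: grad_x = 2*8*-1.855 = -29.6803, grad_y = 2*6*-0.6906 = -8.2874
  x_2 = -1.855 - 0.1*-29.6803 = 1.113
  y_2 = -0.6906 - 0.1*-8.2874 = 0.1381
Step 3: grad_x = 2*8*1.113 = 17.8082, grad_y = 2*6*0.1381 = 1.6575
  x_3 = 1.113 - 0.1*17.8082 = -0.6678
  y_3 = 0.1381 - 0.1*1.6575 = -0.0276
f(-0.6678, -0.0276) = 8*(-0.6678)^2 + 6*(-0.0276)^2 = 3.5723


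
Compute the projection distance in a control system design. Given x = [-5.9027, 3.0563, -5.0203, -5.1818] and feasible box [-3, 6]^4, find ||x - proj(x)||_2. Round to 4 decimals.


Project each component onto [-3, 6].
clip(-5.9027) = -3.0, clip(3.0563) = 3.0563, clip(-5.0203) = -3.0, clip(-5.1818) = -3.0
Projection = [-3.0, 3.0563, -3.0, -3.0]
Squared diffs: [8.4257, 0.0, 4.0816, 4.7603]
Distance = sqrt(17.2676) = 4.1554


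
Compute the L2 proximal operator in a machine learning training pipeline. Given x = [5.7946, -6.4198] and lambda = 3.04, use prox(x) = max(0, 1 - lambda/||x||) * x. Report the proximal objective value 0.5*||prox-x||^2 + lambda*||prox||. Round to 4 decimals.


Step 1: Compute ||x||.
||x|| = 8.6482
Step 2: Compute scaling factor.
scale = max(0, 1 - 3.04/8.6482) = 0.6485
Step 3: prox(x) = [3.7577, -4.1631]
||prox(x)|| = 5.6082
Step 4: Proximal objective.
0.5*||prox-x||^2 = 4.6208
lambda*||prox|| = 17.0489
Total = 21.6697


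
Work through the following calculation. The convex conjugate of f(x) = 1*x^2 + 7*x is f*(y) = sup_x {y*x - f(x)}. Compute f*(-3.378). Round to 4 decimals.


f*(y) = sup_x {y*x - a*x^2 - b*x} = sup_x {(y-b)*x - a*x^2}
FOC: (y - b) - 2a*x = 0 => x* = (y - b)/(2a)
x* = (-3.378 - 7)/(2*1) = -5.189
f*(-3.378) = (y-b)^2/(4a) = (-3.378 - 7)^2/(4*1)
= 107.7029/4 = 26.9257


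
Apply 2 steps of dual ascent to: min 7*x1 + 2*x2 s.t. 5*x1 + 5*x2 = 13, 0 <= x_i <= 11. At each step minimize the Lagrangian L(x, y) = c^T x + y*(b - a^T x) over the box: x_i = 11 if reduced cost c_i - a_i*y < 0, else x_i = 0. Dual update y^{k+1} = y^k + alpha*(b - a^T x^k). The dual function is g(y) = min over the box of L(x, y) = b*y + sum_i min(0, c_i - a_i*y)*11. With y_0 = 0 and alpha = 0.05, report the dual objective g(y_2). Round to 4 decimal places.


Dual ascent for LP: min 7*x1 + 2*x2, 5*x1 + 5*x2 = 13, 0 <= x_i <= 11
Step 1: y^k = 0.0, reduced costs: (7.0, 2.0)
  x^k = (0.0, 0.0), subgradient = b - a^T x = 13.0
  y^{k+1} = 0.0 + 0.05*13.0 = 0.65
Step 2: y^k = 0.65, reduced costs: (3.75, -1.25)
  x^k = (0.0, 11.0), subgradient = b - a^T x = -42.0
  y^{k+1} = 0.65 + 0.05*-42.0 = -1.45
Dual objective at y_2 = -1.45: reduced costs (14.25, 9.25), box minimizer x = (0.0, 0.0)
g(y_2) = b*y + (c1 - a1*y)*x1 + (c2 - a2*y)*x2 = 13*(-1.45) + 14.25*0.0 + 9.25*0.0 = -18.85 + 0.0 + 0.0 = -18.85


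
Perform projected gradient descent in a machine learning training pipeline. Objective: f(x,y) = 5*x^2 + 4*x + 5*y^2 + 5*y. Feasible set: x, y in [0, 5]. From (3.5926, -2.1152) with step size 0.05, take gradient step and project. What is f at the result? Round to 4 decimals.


Step 1: Compute gradient at (3.5926, -2.1152).
grad_x = 2*5*3.5926 + 4 = 39.926
grad_y = 2*5*-2.1152 + 5 = -16.152
Step 2: Gradient step.
x_raw = 3.5926 - 0.05*39.926 = 1.5963
y_raw = -2.1152 - 0.05*-16.152 = -1.3076
Step 3: Project onto [0, 5].
x_proj = clip(1.5963) = 1.5963
y_proj = clip(-1.3076) = 0.0
Step 4: Evaluate f.
f(1.5963, 0.0) = 19.1261


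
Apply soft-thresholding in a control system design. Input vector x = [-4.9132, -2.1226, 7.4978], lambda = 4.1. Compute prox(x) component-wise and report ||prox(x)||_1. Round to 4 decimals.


Soft-thresholding with lambda = 4.1:
prox(-4.9132) = sign(-4.9132)*max(|-4.9132| - 4.1, 0) = -0.8132
prox(-2.1226) = sign(-2.1226)*max(|-2.1226| - 4.1, 0) = 0.0
prox(7.4978) = sign(7.4978)*max(|7.4978| - 4.1, 0) = 3.3978
prox(x) = [-0.8132, 0.0, 3.3978]
||prox(x)||_1 = 0.8132 + 0.0 + 3.3978 = 4.211


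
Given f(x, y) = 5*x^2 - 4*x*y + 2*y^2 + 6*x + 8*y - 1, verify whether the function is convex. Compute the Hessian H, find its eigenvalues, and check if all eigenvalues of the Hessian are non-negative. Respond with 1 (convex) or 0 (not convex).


The Hessian of f(x,y) = 5*x^2 - 4*x*y + 2*y^2 + 6*x + 8*y - 1 is:
H = [[10, -4], [-4, 4]]
Trace = 10 + 4 = 14
Determinant = 10*4 - (-4)^2 = 24
Discriminant = (14)^2 - 4*24 = 100.0
Eigenvalues: lambda_1 = 2.0, lambda_2 = 12.0
The function is convex.

1


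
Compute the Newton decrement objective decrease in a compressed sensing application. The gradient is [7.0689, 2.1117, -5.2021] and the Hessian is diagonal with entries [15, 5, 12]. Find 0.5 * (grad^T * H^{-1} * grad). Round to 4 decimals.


Step 1: H is diagonal, so H^(-1) * g = [0.4713, 0.4223, -0.4335].
Step 2: g^T H^(-1) g = sum_i g_i^2 / H_ii
  = (7.0689)^2/15 + (2.1117)^2/5 + (-5.2021)^2/12
  = 3.3313 + 0.8919 + 2.2552 = 6.4783
Step 3: Objective decrease = 0.5 * g^T H^(-1) g = 3.2391


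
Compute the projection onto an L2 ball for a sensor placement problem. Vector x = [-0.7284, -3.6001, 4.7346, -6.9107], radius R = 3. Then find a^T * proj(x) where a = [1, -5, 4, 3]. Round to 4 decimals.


Step 1: Compute ||x|| (intermediates to 6 decimals).
||x|| = sqrt((-0.7284)^2 + (-3.6001)^2 + 4.7346^2 + (-6.9107)^2) = 9.146885
Step 2: Project.
Since ||x|| > R, scale = R/||x|| = 3/9.146885 = 0.327981, proj(x) = scale * x
proj(x) = [-0.238901, -1.180764, 1.552859, -2.266578]
Step 3: Dot product.
a^T * proj(x) = 1*(-0.238901) - 5*(-1.180764) + 4*1.552859 + 3*(-2.266578) = 5.0766


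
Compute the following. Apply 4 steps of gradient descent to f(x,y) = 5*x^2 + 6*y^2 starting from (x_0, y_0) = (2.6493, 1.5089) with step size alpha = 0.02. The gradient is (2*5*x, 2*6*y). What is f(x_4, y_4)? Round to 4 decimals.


Gradient descent on f(x,y) = 5*x^2 + 6*y^2.
Starting point: (2.6493, 1.5089), alpha = 0.02
Step 1: grad_x = 2*5*2.6493 = 26.493, grad_y = 2*6*1.5089 = 18.1068
  x_1 = 2.6493 - 0.02*26.493 = 2.1194
  y_1 = 1.5089 - 0.02*18.1068 = 1.1468
Step 2: grad_x = 2*5*2.1194 = 21.1944, grad_y = 2*6*1.1468 = 13.7612
  x_2 = 2.1194 - 0.02*21.1944 = 1.6956
  y_2 = 1.1468 - 0.02*13.7612 = 0.8715
Step 3: grad_x = 2*5*1.6956 = 16.9555, grad_y = 2*6*0.8715 = 10.4585
  x_3 = 1.6956 - 0.02*16.9555 = 1.3564
  y_3 = 0.8715 - 0.02*10.4585 = 0.6624
Step 4: grad_x = 2*5*1.3564 = 13.5644, grad_y = 2*6*0.6624 = 7.9485
  x_4 = 1.3564 - 0.02*13.5644 = 1.0852
  y_4 = 0.6624 - 0.02*7.9485 = 0.5034
f(1.0852, 0.5034) = 5*1.0852^2 + 6*0.5034^2 = 7.4083


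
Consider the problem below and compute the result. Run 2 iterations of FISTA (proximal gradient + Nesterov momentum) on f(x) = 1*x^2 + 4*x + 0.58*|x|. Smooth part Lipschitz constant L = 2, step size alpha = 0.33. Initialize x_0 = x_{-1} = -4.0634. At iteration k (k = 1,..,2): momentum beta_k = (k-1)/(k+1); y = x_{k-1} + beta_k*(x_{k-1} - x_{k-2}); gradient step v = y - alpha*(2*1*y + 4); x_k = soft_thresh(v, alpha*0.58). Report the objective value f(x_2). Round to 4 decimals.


FISTA on f(x) = 1*x^2 + 4*x + 0.58*|x|
L = 2, alpha = 0.33
Iteration 1: beta = 0.0, y = -4.0634 + 0.0*(-4.0634 + 4.0634) = -4.0634
  grad(y) = -4.1268, v = y - alpha*grad = -2.7016
  prox(v) = soft_thresh(-2.7016, 0.1914) = -2.5102
Iteration 2: beta = 0.3333, y = -2.5102 + 0.3333*(-2.5102 + 4.0634) = -1.9924
  grad(y) = 0.0152, v = y - alpha*grad = -1.9974
  prox(v) = soft_thresh(-1.9974, 0.1914) = -1.806
f(x_2) = 1*(-1.806)^2 + 4*(-1.806) + 0.58*|-1.806| = -2.9149


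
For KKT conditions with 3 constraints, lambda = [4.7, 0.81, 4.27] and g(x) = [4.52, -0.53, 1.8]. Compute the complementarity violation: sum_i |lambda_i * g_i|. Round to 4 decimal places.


KKT complementary slackness check:
lambda_1 * g_1 = 4.7 * 4.52 = 21.244
lambda_2 * g_2 = 0.81 * -0.53 = -0.4293
lambda_3 * g_3 = 4.27 * 1.8 = 7.686
Total violation = 21.244 + 0.4293 + 7.686 = 29.3593


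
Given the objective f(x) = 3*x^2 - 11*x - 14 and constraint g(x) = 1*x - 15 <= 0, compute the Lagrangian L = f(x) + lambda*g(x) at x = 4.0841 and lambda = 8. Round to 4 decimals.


Step 1: Evaluate f(x).
f(4.0841) = 3*4.0841^2 - 11*4.0841 - 14 = -8.8855
Step 2: Evaluate g(x).
g(4.0841) = 1*4.0841 - 15 = -10.9159
Step 3: Compute Lagrangian.
L = -8.8855 + 8*-10.9159 = -96.2127


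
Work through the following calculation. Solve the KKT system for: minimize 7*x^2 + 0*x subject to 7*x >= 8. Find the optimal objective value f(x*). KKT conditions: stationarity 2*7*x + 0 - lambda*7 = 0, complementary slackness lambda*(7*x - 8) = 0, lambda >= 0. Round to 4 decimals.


Step 1: Try lambda = 0 (constraint inactive).
x_unc = 0/(2*7) = 0.0
Check: 7*0.0 = 0.0 < 8 -- violated!
Step 2: Constraint must be active: 7*x = 8
x* = 8/7 = 1.1429 (rounded; the exact value 8/7 is used below)
lambda = (2*7*(8/7) + 0)/7 = 2.2857
Step 3: Compute optimal value.
f(x*) = 7*(8/7)^2 + 0*(8/7) = 9.1429


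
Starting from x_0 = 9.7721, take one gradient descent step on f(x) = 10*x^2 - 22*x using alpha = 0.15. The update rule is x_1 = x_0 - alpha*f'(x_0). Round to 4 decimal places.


We compute the gradient at x_0 and apply the update.
f'(x) = 20*x - 22
f'(9.7721) = 20*9.7721 - 22 = 173.442
x_1 = 9.7721 - 0.15*173.442 = -16.2442


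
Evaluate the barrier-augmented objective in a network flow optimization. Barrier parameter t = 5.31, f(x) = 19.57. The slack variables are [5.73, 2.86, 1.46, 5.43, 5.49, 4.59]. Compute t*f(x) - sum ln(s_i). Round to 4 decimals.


Step 1: Compute log-barrier.
ln values: [1.7457, 1.0508, 0.3784, 1.6919, 1.7029, 1.5239]
phi = -(1.7457 + 1.0508 + 0.3784 + 1.6919 + 1.7029 + 1.5239) = -8.0937
Step 2: Compute augmented objective.
t*f(x) = 5.31*19.57 = 103.9167
Total = 103.9167 - 8.0937 = 95.823


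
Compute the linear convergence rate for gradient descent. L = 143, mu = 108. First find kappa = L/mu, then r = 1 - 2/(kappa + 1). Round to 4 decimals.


Step 1: Compute the condition number.
kappa = L/mu = 143/108 = 1.3241
Step 2: Compute the convergence rate.
r = 1 - 2/(kappa + 1) = 1 - 2*mu/(L + mu) = (L - mu)/(L + mu) = 35/251 = 0.1394


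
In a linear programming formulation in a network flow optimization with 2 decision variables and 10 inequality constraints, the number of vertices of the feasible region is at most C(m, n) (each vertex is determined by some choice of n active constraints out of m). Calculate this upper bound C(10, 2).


Each vertex corresponds to some choice of n active constraints out of m, so the number of vertices is at most C(m, n) = m! / (n!(m-n)!).
m = 10, n = 2
Numerator: 10 * 9
Denominator: 2! = 2
C(10, 2) = 45


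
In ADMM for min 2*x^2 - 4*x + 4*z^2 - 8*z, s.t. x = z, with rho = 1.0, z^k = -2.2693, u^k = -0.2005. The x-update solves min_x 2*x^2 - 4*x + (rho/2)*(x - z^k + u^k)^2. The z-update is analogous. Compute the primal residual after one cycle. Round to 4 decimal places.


ADMM iteration with rho = 1.0, z^k = -2.2693, u^k = -0.2005
Step 1: x-update.
Minimize 2*x^2 - 4*x + (1.0/2)*(x + 2.2693 - 0.2005)^2
FOC: (2*2 + 1.0)*x = 4 + 1.0*(-2.2693 + 0.2005)
x^{k+1} = 0.3862
Step 2: z-update.
Minimize 4*z^2 - 8*z + (1.0/2)*(0.3862 - z - 0.2005)^2
FOC: (2*4 + 1.0)*z = 8 + 1.0*(0.3862 - 0.2005)
z^{k+1} = 0.9095
Step 3: u-update.
u^{k+1} = -0.2005 + 0.3862 - 0.9095 = -0.7238
Step 4: Primal residual = |0.3862 - 0.9095| = 0.5233


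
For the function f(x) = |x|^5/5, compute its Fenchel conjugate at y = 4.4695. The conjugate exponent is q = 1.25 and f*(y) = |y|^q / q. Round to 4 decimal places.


The conjugate exponent q satisfies 1/p + 1/q = 1.
p = 5, so q = 5/(5 - 1) = 1.25
|y|^q = 4.4695^1.25 = 6.4987
f*(4.4695) = 6.4987 / 1.25 = 5.1989


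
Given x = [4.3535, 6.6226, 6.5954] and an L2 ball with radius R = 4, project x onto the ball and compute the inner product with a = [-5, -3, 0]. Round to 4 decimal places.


Step 1: Compute ||x|| (intermediates to 6 decimals).
||x|| = sqrt(4.3535^2 + 6.6226^2 + 6.5954^2) = 10.310727
Step 2: Project.
Since ||x|| > R, scale = R/||x|| = 4/10.310727 = 0.387945, proj(x) = scale * x
proj(x) = [1.688919, 2.569205, 2.558652]
Step 3: Dot product.
a^T * proj(x) = -5*1.688919 - 3*2.569205 + 0*2.558652 = -16.1522


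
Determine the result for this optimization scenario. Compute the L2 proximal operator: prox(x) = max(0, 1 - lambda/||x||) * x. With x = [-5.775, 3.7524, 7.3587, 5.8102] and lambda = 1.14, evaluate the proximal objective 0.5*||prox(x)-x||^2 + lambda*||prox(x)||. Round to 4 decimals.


Step 1: Compute ||x||.
||x|| = 11.6336
Step 2: Compute scaling factor.
scale = max(0, 1 - 1.14/11.6336) = 0.902
Step 3: prox(x) = [-5.2091, 3.3847, 6.6376, 5.2408]
||prox(x)|| = 10.4936
Step 4: Proximal objective.
0.5*||prox-x||^2 = 0.6498
lambda*||prox|| = 11.9627
Total = 12.6125


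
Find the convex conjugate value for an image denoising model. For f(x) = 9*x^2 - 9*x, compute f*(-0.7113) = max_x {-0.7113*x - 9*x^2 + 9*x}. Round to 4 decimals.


f*(y) = sup_x {y*x - a*x^2 - b*x} = sup_x {(y-b)*x - a*x^2}
FOC: (y - b) - 2a*x = 0 => x* = (y - b)/(2a)
x* = (-0.7113 + 9)/(2*9) = 0.4605
f*(-0.7113) = (y-b)^2/(4a) = (-0.7113 + 9)^2/(4*9)
= 68.7025/36 = 1.9084


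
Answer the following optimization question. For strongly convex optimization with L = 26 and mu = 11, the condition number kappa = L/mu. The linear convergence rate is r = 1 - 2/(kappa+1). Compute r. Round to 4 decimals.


Step 1: Compute the condition number.
kappa = L/mu = 26/11 = 2.3636
Step 2: Compute the convergence rate.
r = 1 - 2/(kappa + 1) = 1 - 2*mu/(L + mu) = (L - mu)/(L + mu) = 15/37 = 0.4054


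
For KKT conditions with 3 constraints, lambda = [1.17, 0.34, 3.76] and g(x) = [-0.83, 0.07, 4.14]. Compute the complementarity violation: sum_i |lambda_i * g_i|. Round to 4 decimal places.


KKT complementary slackness check:
lambda_1 * g_1 = 1.17 * -0.83 = -0.9711
lambda_2 * g_2 = 0.34 * 0.07 = 0.0238
lambda_3 * g_3 = 3.76 * 4.14 = 15.5664
Total violation = 0.9711 + 0.0238 + 15.5664 = 16.5613


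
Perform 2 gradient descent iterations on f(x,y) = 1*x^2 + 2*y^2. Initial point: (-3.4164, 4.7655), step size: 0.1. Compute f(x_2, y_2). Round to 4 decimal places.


Gradient descent on f(x,y) = 1*x^2 + 2*y^2.
Starting point: (-3.4164, 4.7655), alpha = 0.1
Step 1: grad_x = 2*1*-3.4164 = -6.8328, grad_y = 2*2*4.7655 = 19.062
  x_1 = -3.4164 - 0.1*-6.8328 = -2.7331
  y_1 = 4.7655 - 0.1*19.062 = 2.8593
Step 2: grad_x = 2*1*-2.7331 = -5.4662, grad_y = 2*2*2.8593 = 11.4372
  x_2 = -2.7331 - 0.1*-5.4662 = -2.1865
  y_2 = 2.8593 - 0.1*11.4372 = 1.7156
f(-2.1865, 1.7156) = 1*(-2.1865)^2 + 2*1.7156^2 = 10.6672


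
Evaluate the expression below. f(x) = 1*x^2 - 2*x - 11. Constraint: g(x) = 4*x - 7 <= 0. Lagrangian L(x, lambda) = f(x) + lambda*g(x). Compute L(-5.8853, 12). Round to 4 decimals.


Step 1: Evaluate f(x).
f(-5.8853) = 1*(-5.8853)^2 - 2*(-5.8853) - 11 = 35.4074
Step 2: Evaluate g(x).
g(-5.8853) = 4*-5.8853 - 7 = -30.5412
Step 3: Compute Lagrangian.
L = 35.4074 + 12*-30.5412 = -331.087


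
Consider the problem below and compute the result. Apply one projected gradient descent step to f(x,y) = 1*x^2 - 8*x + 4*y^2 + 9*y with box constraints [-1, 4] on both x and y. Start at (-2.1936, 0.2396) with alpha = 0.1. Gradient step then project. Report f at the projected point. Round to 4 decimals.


Step 1: Compute gradient at (-2.1936, 0.2396).
grad_x = 2*1*-2.1936 - 8 = -12.3872
grad_y = 2*4*0.2396 + 9 = 10.9168
Step 2: Gradient step.
x_raw = -2.1936 - 0.1*-12.3872 = -0.9549
y_raw = 0.2396 - 0.1*10.9168 = -0.8521
Step 3: Project onto [-1, 4].
x_proj = clip(-0.9549) = -0.9549
y_proj = clip(-0.8521) = -0.8521
Step 4: Evaluate f.
f(-0.9549, -0.8521) = 3.7863


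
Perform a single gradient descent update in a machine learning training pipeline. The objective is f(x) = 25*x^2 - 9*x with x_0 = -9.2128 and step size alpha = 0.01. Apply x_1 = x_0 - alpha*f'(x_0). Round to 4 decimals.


We compute the gradient at x_0 and apply the update.
f'(x) = 50*x - 9
f'(-9.2128) = 50*-9.2128 - 9 = -469.64
x_1 = -9.2128 - 0.01*-469.64 = -4.5164


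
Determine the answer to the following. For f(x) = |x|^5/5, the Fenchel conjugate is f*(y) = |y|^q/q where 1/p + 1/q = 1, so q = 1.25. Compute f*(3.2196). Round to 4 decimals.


The conjugate exponent q satisfies 1/p + 1/q = 1.
p = 5, so q = 5/(5 - 1) = 1.25
|y|^q = 3.2196^1.25 = 4.3127
f*(3.2196) = 4.3127 / 1.25 = 3.4502


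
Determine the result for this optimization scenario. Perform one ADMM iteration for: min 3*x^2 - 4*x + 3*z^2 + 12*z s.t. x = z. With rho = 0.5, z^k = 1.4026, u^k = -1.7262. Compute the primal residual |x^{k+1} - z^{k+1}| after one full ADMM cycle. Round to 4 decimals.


ADMM iteration with rho = 0.5, z^k = 1.4026, u^k = -1.7262
Step 1: x-update.
Minimize 3*x^2 - 4*x + (0.5/2)*(x - 1.4026 - 1.7262)^2
FOC: (2*3 + 0.5)*x = 4 + 0.5*(1.4026 + 1.7262)
x^{k+1} = 0.8561
Step 2: z-update.
Minimize 3*z^2 + 12*z + (0.5/2)*(0.8561 - z - 1.7262)^2
FOC: (2*3 + 0.5)*z = -12 + 0.5*(0.8561 - 1.7262)
z^{k+1} = -1.9131
Step 3: u-update.
u^{k+1} = -1.7262 + 0.8561 + 1.9131 = 1.0429
Step 4: Primal residual = |0.8561 + 1.9131| = 2.7691


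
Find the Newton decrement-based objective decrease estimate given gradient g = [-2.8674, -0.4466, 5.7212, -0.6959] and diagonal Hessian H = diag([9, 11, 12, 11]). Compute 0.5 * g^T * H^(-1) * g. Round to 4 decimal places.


Step 1: H is diagonal, so H^(-1) * g = [-0.3186, -0.0406, 0.4768, -0.0633].
Step 2: g^T H^(-1) g = sum_i g_i^2 / H_ii
  = (-2.8674)^2/9 + (-0.4466)^2/11 + (5.7212)^2/12 + (-0.6959)^2/11
  = 0.9136 + 0.0181 + 2.7277 + 0.044 = 3.7034
Step 3: Objective decrease = 0.5 * g^T H^(-1) g = 1.8517


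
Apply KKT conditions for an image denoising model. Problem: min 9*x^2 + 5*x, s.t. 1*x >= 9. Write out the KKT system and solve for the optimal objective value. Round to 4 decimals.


Step 1: Try lambda = 0 (constraint inactive).
x_unc = -5/(2*9) = -0.2778
Check: 1*-0.2778 = -0.2778 < 9 -- violated!
Step 2: Constraint must be active: 1*x = 9
x* = 9/1 = 9.0
lambda = (2*9*9.0 + 5)/1 = 167.0
Step 3: Compute optimal value.
f(x*) = 9*9.0^2 + 5*9.0 = 774.0


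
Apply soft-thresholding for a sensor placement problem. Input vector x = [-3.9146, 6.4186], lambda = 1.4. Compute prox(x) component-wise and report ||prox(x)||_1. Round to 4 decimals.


Soft-thresholding with lambda = 1.4:
prox(-3.9146) = sign(-3.9146)*max(|-3.9146| - 1.4, 0) = -2.5146
prox(6.4186) = sign(6.4186)*max(|6.4186| - 1.4, 0) = 5.0186
prox(x) = [-2.5146, 5.0186]
||prox(x)||_1 = 2.5146 + 5.0186 = 7.5332


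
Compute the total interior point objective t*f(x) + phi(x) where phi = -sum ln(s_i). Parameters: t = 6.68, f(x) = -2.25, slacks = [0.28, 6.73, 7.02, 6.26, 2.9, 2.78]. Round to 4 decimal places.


Step 1: Compute log-barrier.
ln values: [-1.273, 1.9066, 1.9488, 1.8342, 1.0647, 1.0225]
phi = -(-1.273 + 1.9066 + 1.9488 + 1.8342 + 1.0647 + 1.0225) = -6.5037
Step 2: Compute augmented objective.
t*f(x) = 6.68*-2.25 = -15.03
Total = -15.03 - 6.5037 = -21.5337


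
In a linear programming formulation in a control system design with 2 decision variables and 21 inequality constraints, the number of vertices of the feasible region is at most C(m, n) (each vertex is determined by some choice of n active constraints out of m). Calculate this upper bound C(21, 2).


Each vertex corresponds to some choice of n active constraints out of m, so the number of vertices is at most C(m, n) = m! / (n!(m-n)!).
m = 21, n = 2
Numerator: 21 * 20
Denominator: 2! = 2
C(21, 2) = 210


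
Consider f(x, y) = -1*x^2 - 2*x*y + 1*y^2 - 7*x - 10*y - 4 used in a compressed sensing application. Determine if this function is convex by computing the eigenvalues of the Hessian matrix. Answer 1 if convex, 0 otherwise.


The Hessian of f(x,y) = -1*x^2 - 2*x*y + 1*y^2 - 7*x - 10*y - 4 is:
H = [[-2, -2], [-2, 2]]
Trace = -2 + 2 = 0
Determinant = -2*2 - (-2)^2 = -8
Discriminant = (0)^2 - 4*-8 = 32.0
Eigenvalues: lambda_1 = -2.8284, lambda_2 = 2.8284
The function is not convex.

0


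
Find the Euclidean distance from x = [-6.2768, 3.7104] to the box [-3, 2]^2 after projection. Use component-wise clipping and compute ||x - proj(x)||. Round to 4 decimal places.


Project each component onto [-3, 2].
clip(-6.2768) = -3.0, clip(3.7104) = 2.0
Projection = [-3.0, 2.0]
Squared diffs: [10.7374, 2.9255]
Distance = sqrt(13.6629) = 3.6963


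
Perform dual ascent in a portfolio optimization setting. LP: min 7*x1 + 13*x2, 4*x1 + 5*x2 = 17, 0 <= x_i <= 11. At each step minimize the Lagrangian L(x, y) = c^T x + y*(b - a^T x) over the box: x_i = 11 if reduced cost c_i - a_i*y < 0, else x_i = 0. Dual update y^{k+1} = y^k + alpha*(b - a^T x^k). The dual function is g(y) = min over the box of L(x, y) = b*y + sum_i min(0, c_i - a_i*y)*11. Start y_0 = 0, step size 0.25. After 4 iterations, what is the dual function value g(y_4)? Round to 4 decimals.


Dual ascent for LP: min 7*x1 + 13*x2, 4*x1 + 5*x2 = 17, 0 <= x_i <= 11
Step 1: y^k = 0.0, reduced costs: (7.0, 13.0)
  x^k = (0.0, 0.0), subgradient = b - a^T x = 17.0
  y^{k+1} = 0.0 + 0.25*17.0 = 4.25
Step 2: y^k = 4.25, reduced costs: (-10.0, -8.25)
  x^k = (11.0, 11.0), subgradient = b - a^T x = -82.0
  y^{k+1} = 4.25 + 0.25*-82.0 = -16.25
Step 3: y^k = -16.25, reduced costs: (72.0, 94.25)
  x^k = (0.0, 0.0), subgradient = b - a^T x = 17.0
  y^{k+1} = -16.25 + 0.25*17.0 = -12.0
Step 4: y^k = -12.0, reduced costs: (55.0, 73.0)
  x^k = (0.0, 0.0), subgradient = b - a^T x = 17.0
  y^{k+1} = -12.0 + 0.25*17.0 = -7.75
Dual objective at y_4 = -7.75: reduced costs (38.0, 51.75), box minimizer x = (0.0, 0.0)
g(y_4) = b*y + (c1 - a1*y)*x1 + (c2 - a2*y)*x2 = 17*(-7.75) + 38.0*0.0 + 51.75*0.0 = -131.75 + 0.0 + 0.0 = -131.75


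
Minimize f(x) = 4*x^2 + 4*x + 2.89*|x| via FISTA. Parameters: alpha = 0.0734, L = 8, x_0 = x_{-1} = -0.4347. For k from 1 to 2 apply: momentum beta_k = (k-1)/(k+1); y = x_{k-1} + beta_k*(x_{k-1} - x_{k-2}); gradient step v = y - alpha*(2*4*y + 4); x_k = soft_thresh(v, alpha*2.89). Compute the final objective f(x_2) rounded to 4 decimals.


FISTA on f(x) = 4*x^2 + 4*x + 2.89*|x|
L = 8, alpha = 0.0734
Iteration 1: beta = 0.0, y = -0.4347 + 0.0*(-0.4347 + 0.4347) = -0.4347
  grad(y) = 0.5224, v = y - alpha*grad = -0.473
  prox(v) = soft_thresh(-0.473, 0.2121) = -0.2609
Iteration 2: beta = 0.3333, y = -0.2609 + 0.3333*(-0.2609 + 0.4347) = -0.203
  grad(y) = 2.3761, v = y - alpha*grad = -0.3774
  prox(v) = soft_thresh(-0.3774, 0.2121) = -0.1653
f(x_2) = 4*(-0.1653)^2 + 4*(-0.1653) + 2.89*|-0.1653| = -0.0742


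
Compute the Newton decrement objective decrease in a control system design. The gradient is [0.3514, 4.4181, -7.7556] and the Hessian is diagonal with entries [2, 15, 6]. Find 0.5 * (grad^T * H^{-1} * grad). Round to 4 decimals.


Step 1: H is diagonal, so H^(-1) * g = [0.1757, 0.2945, -1.2926].
Step 2: g^T H^(-1) g = sum_i g_i^2 / H_ii
  = (0.3514)^2/2 + (4.4181)^2/15 + (-7.7556)^2/6
  = 0.0617 + 1.3013 + 10.0249 = 11.3879
Step 3: Objective decrease = 0.5 * g^T H^(-1) g = 5.694


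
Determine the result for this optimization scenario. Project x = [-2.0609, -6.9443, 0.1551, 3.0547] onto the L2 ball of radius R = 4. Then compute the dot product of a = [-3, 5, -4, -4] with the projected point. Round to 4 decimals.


Step 1: Compute ||x|| (intermediates to 6 decimals).
||x|| = sqrt((-2.0609)^2 + (-6.9443)^2 + 0.1551^2 + 3.0547^2) = 7.862942
Step 2: Project.
Since ||x|| > R, scale = R/||x|| = 4/7.862942 = 0.508715, proj(x) = scale * x
proj(x) = [-1.048411, -3.53267, 0.078902, 1.553972]
Step 3: Dot product.
a^T * proj(x) = -3*(-1.048411) + 5*(-3.53267) - 4*0.078902 - 4*1.553972 = -21.0496


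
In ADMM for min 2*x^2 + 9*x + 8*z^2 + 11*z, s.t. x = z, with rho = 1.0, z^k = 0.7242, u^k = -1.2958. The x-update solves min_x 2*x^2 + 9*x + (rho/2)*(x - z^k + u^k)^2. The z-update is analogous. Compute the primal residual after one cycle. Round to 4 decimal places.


ADMM iteration with rho = 1.0, z^k = 0.7242, u^k = -1.2958
Step 1: x-update.
Minimize 2*x^2 + 9*x + (1.0/2)*(x - 0.7242 - 1.2958)^2
FOC: (2*2 + 1.0)*x = -9 + 1.0*(0.7242 + 1.2958)
x^{k+1} = -1.396
Step 2: z-update.
Minimize 8*z^2 + 11*z + (1.0/2)*(-1.396 - z - 1.2958)^2
FOC: (2*8 + 1.0)*z = -11 + 1.0*(-1.396 - 1.2958)
z^{k+1} = -0.8054
Step 3: u-update.
u^{k+1} = -1.2958 - 1.396 + 0.8054 = -1.8864
Step 4: Primal residual = |-1.396 + 0.8054| = 0.5906


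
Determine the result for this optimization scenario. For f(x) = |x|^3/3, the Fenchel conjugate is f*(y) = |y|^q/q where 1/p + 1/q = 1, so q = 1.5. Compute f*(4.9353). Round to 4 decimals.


The conjugate exponent q satisfies 1/p + 1/q = 1.
p = 3, so q = 3/(3 - 1) = 1.5
|y|^q = 4.9353^1.5 = 10.964
f*(4.9353) = 10.964 / 1.5 = 7.3094


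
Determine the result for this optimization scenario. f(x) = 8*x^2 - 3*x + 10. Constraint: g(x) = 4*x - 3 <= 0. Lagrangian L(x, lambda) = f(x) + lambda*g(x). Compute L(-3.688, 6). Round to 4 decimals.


Step 1: Evaluate f(x).
f(-3.688) = 8*(-3.688)^2 - 3*(-3.688) + 10 = 129.8748
Step 2: Evaluate g(x).
g(-3.688) = 4*-3.688 - 3 = -17.752
Step 3: Compute Lagrangian.
L = 129.8748 + 6*-17.752 = 23.3628


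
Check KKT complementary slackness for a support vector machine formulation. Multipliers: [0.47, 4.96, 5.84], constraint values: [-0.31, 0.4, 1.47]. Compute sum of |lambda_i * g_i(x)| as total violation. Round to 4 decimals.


KKT complementary slackness check:
lambda_1 * g_1 = 0.47 * -0.31 = -0.1457
lambda_2 * g_2 = 4.96 * 0.4 = 1.984
lambda_3 * g_3 = 5.84 * 1.47 = 8.5848
Total violation = 0.1457 + 1.984 + 8.5848 = 10.7145


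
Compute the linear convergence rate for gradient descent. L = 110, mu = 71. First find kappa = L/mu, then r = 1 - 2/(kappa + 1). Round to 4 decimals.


Step 1: Compute the condition number.
kappa = L/mu = 110/71 = 1.5493
Step 2: Compute the convergence rate.
r = 1 - 2/(kappa + 1) = 1 - 2*mu/(L + mu) = (L - mu)/(L + mu) = 39/181 = 0.2155


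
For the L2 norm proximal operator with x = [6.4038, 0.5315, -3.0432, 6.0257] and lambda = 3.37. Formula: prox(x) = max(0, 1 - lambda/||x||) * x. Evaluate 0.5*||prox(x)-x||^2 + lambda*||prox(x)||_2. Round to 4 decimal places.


Step 1: Compute ||x||.
||x|| = 9.3199
Step 2: Compute scaling factor.
scale = max(0, 1 - 3.37/9.3199) = 0.6384
Step 3: prox(x) = [4.0882, 0.3393, -1.9428, 3.8469]
||prox(x)|| = 5.9499
Step 4: Proximal objective.
0.5*||prox-x||^2 = 5.6785
lambda*||prox|| = 20.0512
Total = 25.7297


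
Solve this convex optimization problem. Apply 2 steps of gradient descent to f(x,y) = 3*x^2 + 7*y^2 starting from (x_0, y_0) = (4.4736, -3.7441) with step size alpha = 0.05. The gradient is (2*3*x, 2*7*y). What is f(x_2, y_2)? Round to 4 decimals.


Gradient descent on f(x,y) = 3*x^2 + 7*y^2.
Starting point: (4.4736, -3.7441), alpha = 0.05
Step 1: grad_x = 2*3*4.4736 = 26.8416, grad_y = 2*7*-3.7441 = -52.4174
  x_1 = 4.4736 - 0.05*26.8416 = 3.1315
  y_1 = -3.7441 - 0.05*-52.4174 = -1.1232
Step 2: grad_x = 2*3*3.1315 = 18.7891, grad_y = 2*7*-1.1232 = -15.7252
  x_2 = 3.1315 - 0.05*18.7891 = 2.1921
  y_2 = -1.1232 - 0.05*-15.7252 = -0.337
f(2.1921, -0.337) = 3*2.1921^2 + 7*(-0.337)^2 = 15.2103


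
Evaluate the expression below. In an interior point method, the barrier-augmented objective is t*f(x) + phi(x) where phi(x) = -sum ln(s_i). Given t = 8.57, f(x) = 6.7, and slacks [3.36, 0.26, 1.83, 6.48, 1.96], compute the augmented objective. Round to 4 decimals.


Step 1: Compute log-barrier.
ln values: [1.2119, -1.3471, 0.6043, 1.8687, 0.6729]
phi = -(1.2119 - 1.3471 + 0.6043 + 1.8687 + 0.6729) = -3.0108
Step 2: Compute augmented objective.
t*f(x) = 8.57*6.7 = 57.419
Total = 57.419 - 3.0108 = 54.4082


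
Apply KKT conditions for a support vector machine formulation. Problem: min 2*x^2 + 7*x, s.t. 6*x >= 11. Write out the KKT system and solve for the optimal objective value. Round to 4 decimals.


Step 1: Try lambda = 0 (constraint inactive).
x_unc = -7/(2*2) = -1.75
Check: 6*-1.75 = -10.5 < 11 -- violated!
Step 2: Constraint must be active: 6*x = 11
x* = 11/6 = 1.8333 (rounded; the exact value 11/6 is used below)
lambda = (2*2*(11/6) + 7)/6 = 2.3889
Step 3: Compute optimal value.
f(x*) = 2*(11/6)^2 + 7*(11/6) = 19.5556


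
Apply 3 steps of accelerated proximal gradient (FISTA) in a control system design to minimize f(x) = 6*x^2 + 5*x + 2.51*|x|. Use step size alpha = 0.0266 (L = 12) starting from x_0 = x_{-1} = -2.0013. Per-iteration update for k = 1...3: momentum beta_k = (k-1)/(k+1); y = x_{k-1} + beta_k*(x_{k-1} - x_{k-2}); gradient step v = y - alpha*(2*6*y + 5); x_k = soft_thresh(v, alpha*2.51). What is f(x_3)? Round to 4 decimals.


FISTA on f(x) = 6*x^2 + 5*x + 2.51*|x|
L = 12, alpha = 0.0266
Iteration 1: beta = 0.0, y = -2.0013 + 0.0*(-2.0013 + 2.0013) = -2.0013
  grad(y) = -19.0156, v = y - alpha*grad = -1.4955
  prox(v) = soft_thresh(-1.4955, 0.0668) = -1.4287
Iteration 2: beta = 0.3333, y = -1.4287 + 0.3333*(-1.4287 + 2.0013) = -1.2379
  grad(y) = -9.8543, v = y - alpha*grad = -0.9757
  prox(v) = soft_thresh(-0.9757, 0.0668) = -0.909
Iteration 3: beta = 0.5, y = -0.909 + 0.5*(-0.909 + 1.4287) = -0.6491
  grad(y) = -2.7891, v = y - alpha*grad = -0.5749
  prox(v) = soft_thresh(-0.5749, 0.0668) = -0.5081
f(x_3) = 6*(-0.5081)^2 + 5*(-0.5081) + 2.51*|-0.5081| = 0.284


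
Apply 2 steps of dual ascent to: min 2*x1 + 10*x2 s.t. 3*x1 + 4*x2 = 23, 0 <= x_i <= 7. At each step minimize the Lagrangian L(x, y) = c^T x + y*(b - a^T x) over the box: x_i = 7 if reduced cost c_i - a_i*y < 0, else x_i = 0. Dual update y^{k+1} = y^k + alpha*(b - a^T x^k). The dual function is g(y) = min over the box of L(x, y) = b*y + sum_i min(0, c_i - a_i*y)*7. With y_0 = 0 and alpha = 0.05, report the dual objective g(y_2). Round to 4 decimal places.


Dual ascent for LP: min 2*x1 + 10*x2, 3*x1 + 4*x2 = 23, 0 <= x_i <= 7
Step 1: y^k = 0.0, reduced costs: (2.0, 10.0)
  x^k = (0.0, 0.0), subgradient = b - a^T x = 23.0
  y^{k+1} = 0.0 + 0.05*23.0 = 1.15
Step 2: y^k = 1.15, reduced costs: (-1.45, 5.4)
  x^k = (7.0, 0.0), subgradient = b - a^T x = 2.0
  y^{k+1} = 1.15 + 0.05*2.0 = 1.25
Dual objective at y_2 = 1.25: reduced costs (-1.75, 5.0), box minimizer x = (7.0, 0.0)
g(y_2) = b*y + (c1 - a1*y)*x1 + (c2 - a2*y)*x2 = 23*1.25 + (-1.75)*7.0 + 5.0*0.0 = 28.75 - 12.25 + 0.0 = 16.5


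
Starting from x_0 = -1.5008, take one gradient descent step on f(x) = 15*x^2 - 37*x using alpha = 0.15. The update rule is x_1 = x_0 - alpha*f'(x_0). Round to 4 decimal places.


We compute the gradient at x_0 and apply the update.
f'(x) = 30*x - 37
f'(-1.5008) = 30*-1.5008 - 37 = -82.024
x_1 = -1.5008 - 0.15*-82.024 = 10.8028


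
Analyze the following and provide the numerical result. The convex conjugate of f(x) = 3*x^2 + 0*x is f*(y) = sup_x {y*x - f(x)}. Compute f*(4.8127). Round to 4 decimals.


f*(y) = sup_x {y*x - a*x^2 - b*x} = sup_x {(y-b)*x - a*x^2}
FOC: (y - b) - 2a*x = 0 => x* = (y - b)/(2a)
x* = (4.8127 - 0)/(2*3) = 0.8021
f*(4.8127) = (y-b)^2/(4a) = (4.8127 - 0)^2/(4*3)
= 23.1621/12 = 1.9302


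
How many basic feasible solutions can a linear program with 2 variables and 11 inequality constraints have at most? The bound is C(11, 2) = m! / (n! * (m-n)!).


Each vertex corresponds to some choice of n active constraints out of m, so the number of vertices is at most C(m, n) = m! / (n!(m-n)!).
m = 11, n = 2
Numerator: 11 * 10
Denominator: 2! = 2
C(11, 2) = 55


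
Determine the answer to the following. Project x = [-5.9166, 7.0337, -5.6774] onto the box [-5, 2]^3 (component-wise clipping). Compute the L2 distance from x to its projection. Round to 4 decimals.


Project each component onto [-5, 2].
clip(-5.9166) = -5.0, clip(7.0337) = 2.0, clip(-5.6774) = -5.0
Projection = [-5.0, 2.0, -5.0]
Squared diffs: [0.8402, 25.3381, 0.4589]
Distance = sqrt(26.6372) = 5.1611


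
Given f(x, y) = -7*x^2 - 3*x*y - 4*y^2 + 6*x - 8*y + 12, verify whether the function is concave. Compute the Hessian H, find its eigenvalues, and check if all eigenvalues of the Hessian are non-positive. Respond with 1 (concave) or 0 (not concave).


The Hessian of f(x,y) = -7*x^2 - 3*x*y - 4*y^2 + 6*x - 8*y + 12 is:
H = [[-14, -3], [-3, -8]]
Trace = -14 - 8 = -22
Determinant = -14*-8 - (-3)^2 = 103
Discriminant = (-22)^2 - 4*103 = 72.0
Eigenvalues: lambda_1 = -15.2426, lambda_2 = -6.7574
The function is concave.

1


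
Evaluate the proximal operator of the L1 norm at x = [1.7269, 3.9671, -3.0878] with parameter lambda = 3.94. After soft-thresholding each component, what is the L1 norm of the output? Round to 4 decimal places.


Soft-thresholding with lambda = 3.94:
prox(1.7269) = sign(1.7269)*max(|1.7269| - 3.94, 0) = 0.0
prox(3.9671) = sign(3.9671)*max(|3.9671| - 3.94, 0) = 0.0271
prox(-3.0878) = sign(-3.0878)*max(|-3.0878| - 3.94, 0) = 0.0
prox(x) = [0.0, 0.0271, 0.0]
||prox(x)||_1 = 0.0 + 0.0271 + 0.0 = 0.0271


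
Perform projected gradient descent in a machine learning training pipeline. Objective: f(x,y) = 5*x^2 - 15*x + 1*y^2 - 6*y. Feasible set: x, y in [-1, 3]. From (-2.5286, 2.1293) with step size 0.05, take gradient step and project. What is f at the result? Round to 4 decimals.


Step 1: Compute gradient at (-2.5286, 2.1293).
grad_x = 2*5*-2.5286 - 15 = -40.286
grad_y = 2*1*2.1293 - 6 = -1.7414
Step 2: Gradient step.
x_raw = -2.5286 - 0.05*-40.286 = -0.5143
y_raw = 2.1293 - 0.05*-1.7414 = 2.2164
Step 3: Project onto [-1, 3].
x_proj = clip(-0.5143) = -0.5143
y_proj = clip(2.2164) = 2.2164
Step 4: Evaluate f.
f(-0.5143, 2.2164) = 0.6511


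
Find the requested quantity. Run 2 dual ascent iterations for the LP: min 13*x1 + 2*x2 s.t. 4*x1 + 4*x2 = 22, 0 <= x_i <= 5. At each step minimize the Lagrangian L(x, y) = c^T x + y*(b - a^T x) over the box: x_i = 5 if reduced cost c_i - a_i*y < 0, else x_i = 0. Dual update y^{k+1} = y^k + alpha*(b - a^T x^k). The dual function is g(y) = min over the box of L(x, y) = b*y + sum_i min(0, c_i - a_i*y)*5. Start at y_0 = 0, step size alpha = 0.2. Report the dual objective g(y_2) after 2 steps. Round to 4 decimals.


Dual ascent for LP: min 13*x1 + 2*x2, 4*x1 + 4*x2 = 22, 0 <= x_i <= 5
Step 1: y^k = 0.0, reduced costs: (13.0, 2.0)
  x^k = (0.0, 0.0), subgradient = b - a^T x = 22.0
  y^{k+1} = 0.0 + 0.2*22.0 = 4.4
Step 2: y^k = 4.4, reduced costs: (-4.6, -15.6)
  x^k = (5.0, 5.0), subgradient = b - a^T x = -18.0
  y^{k+1} = 4.4 + 0.2*-18.0 = 0.8
Dual objective at y_2 = 0.8: reduced costs (9.8, -1.2), box minimizer x = (0.0, 5.0)
g(y_2) = b*y + (c1 - a1*y)*x1 + (c2 - a2*y)*x2 = 22*0.8 + 9.8*0.0 + (-1.2)*5.0 = 17.6 + 0.0 - 6.0 = 11.6


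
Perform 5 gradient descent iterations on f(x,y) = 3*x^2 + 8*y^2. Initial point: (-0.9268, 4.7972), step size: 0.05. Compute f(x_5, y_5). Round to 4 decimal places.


Gradient descent on f(x,y) = 3*x^2 + 8*y^2.
Starting point: (-0.9268, 4.7972), alpha = 0.05
Step 1: grad_x = 2*3*-0.9268 = -5.5608, grad_y = 2*8*4.7972 = 76.7552
  x_1 = -0.9268 - 0.05*-5.5608 = -0.6488
  y_1 = 4.7972 - 0.05*76.7552 = 0.9594
Step 2: grad_x = 2*3*-0.6488 = -3.8926, grad_y = 2*8*0.9594 = 15.351
  x_2 = -0.6488 - 0.05*-3.8926 = -0.4541
  y_2 = 0.9594 - 0.05*15.351 = 0.1919
Step 3: grad_x = 2*3*-0.4541 = -2.7248, grad_y = 2*8*0.1919 = 3.0702
  x_3 = -0.4541 - 0.05*-2.7248 = -0.3179
  y_3 = 0.1919 - 0.05*3.0702 = 0.0384
Step 4: grad_x = 2*3*-0.3179 = -1.9074, grad_y = 2*8*0.0384 = 0.614
  x_4 = -0.3179 - 0.05*-1.9074 = -0.2225
  y_4 = 0.0384 - 0.05*0.614 = 0.0077
Step 5: grad_x = 2*3*-0.2225 = -1.3351, grad_y = 2*8*0.0077 = 0.1228
  x_5 = -0.2225 - 0.05*-1.3351 = -0.1558
  y_5 = 0.0077 - 0.05*0.1228 = 0.0015
f(-0.1558, 0.0015) = 3*(-0.1558)^2 + 8*0.0015^2 = 0.0728


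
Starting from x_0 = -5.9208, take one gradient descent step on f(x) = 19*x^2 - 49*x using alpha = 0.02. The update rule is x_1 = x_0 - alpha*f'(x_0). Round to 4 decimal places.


We compute the gradient at x_0 and apply the update.
f'(x) = 38*x - 49
f'(-5.9208) = 38*-5.9208 - 49 = -273.9904
x_1 = -5.9208 - 0.02*-273.9904 = -0.441


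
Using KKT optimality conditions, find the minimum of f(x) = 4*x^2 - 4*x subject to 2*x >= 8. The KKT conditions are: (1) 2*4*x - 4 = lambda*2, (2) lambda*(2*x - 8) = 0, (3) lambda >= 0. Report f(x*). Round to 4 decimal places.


Step 1: Try lambda = 0 (constraint inactive).
x_unc = 4/(2*4) = 0.5
Check: 2*0.5 = 1.0 < 8 -- violated!
Step 2: Constraint must be active: 2*x = 8
x* = 8/2 = 4.0
lambda = (2*4*4.0 - 4)/2 = 14.0
Step 3: Compute optimal value.
f(x*) = 4*4.0^2 - 4*4.0 = 48.0


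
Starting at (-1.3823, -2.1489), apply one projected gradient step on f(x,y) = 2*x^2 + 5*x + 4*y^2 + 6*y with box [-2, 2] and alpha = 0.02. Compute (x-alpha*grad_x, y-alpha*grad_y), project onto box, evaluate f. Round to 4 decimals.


Step 1: Compute gradient at (-1.3823, -2.1489).
grad_x = 2*2*-1.3823 + 5 = -0.5292
grad_y = 2*4*-2.1489 + 6 = -11.1912
Step 2: Gradient step.
x_raw = -1.3823 - 0.02*-0.5292 = -1.3717
y_raw = -2.1489 - 0.02*-11.1912 = -1.9251
Step 3: Project onto [-2, 2].
x_proj = clip(-1.3717) = -1.3717
y_proj = clip(-1.9251) = -1.9251
Step 4: Evaluate f.
f(-1.3717, -1.9251) = 0.1778


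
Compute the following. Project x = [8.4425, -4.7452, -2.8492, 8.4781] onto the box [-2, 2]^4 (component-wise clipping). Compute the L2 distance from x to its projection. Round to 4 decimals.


Project each component onto [-2, 2].
clip(8.4425) = 2.0, clip(-4.7452) = -2.0, clip(-2.8492) = -2.0, clip(8.4781) = 2.0
Projection = [2.0, -2.0, -2.0, 2.0]
Squared diffs: [41.5058, 7.5361, 0.7211, 41.9658]
Distance = sqrt(91.7288) = 9.5775


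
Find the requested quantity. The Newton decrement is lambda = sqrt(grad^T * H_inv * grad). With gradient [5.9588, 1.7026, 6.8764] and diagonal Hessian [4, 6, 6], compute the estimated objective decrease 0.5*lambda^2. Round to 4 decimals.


Step 1: H is diagonal, so H^(-1) * g = [1.4897, 0.2838, 1.1461].
Step 2: g^T H^(-1) g = sum_i g_i^2 / H_ii
  = (5.9588)^2/4 + (1.7026)^2/6 + (6.8764)^2/6
  = 8.8768 + 0.4831 + 7.8808 = 17.2408
Step 3: Objective decrease = 0.5 * g^T H^(-1) g = 8.6204


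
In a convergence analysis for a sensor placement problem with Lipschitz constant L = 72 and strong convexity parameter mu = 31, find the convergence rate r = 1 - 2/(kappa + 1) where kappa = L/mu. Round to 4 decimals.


Step 1: Compute the condition number.
kappa = L/mu = 72/31 = 2.3226
Step 2: Compute the convergence rate.
r = 1 - 2/(kappa + 1) = 1 - 2*mu/(L + mu) = (L - mu)/(L + mu) = 41/103 = 0.3981


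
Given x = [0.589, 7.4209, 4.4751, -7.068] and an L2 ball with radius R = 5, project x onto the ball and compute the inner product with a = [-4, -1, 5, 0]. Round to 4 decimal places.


Step 1: Compute ||x|| (intermediates to 6 decimals).
||x|| = sqrt(0.589^2 + 7.4209^2 + 4.4751^2 + (-7.068)^2) = 11.198206
Step 2: Project.
Since ||x|| > R, scale = R/||x|| = 5/11.198206 = 0.4465, proj(x) = scale * x
proj(x) = [0.262989, 3.313432, 1.998132, -3.155862]
Step 3: Dot product.
a^T * proj(x) = -4*0.262989 - 1*3.313432 + 5*1.998132 + 0*(-3.155862) = 5.6253


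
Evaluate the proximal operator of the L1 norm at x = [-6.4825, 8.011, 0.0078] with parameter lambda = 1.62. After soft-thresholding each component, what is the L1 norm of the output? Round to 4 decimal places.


Soft-thresholding with lambda = 1.62:
prox(-6.4825) = sign(-6.4825)*max(|-6.4825| - 1.62, 0) = -4.8625
prox(8.011) = sign(8.011)*max(|8.011| - 1.62, 0) = 6.391
prox(0.0078) = sign(0.0078)*max(|0.0078| - 1.62, 0) = 0.0
prox(x) = [-4.8625, 6.391, 0.0]
||prox(x)||_1 = 4.8625 + 6.391 + 0.0 = 11.2535


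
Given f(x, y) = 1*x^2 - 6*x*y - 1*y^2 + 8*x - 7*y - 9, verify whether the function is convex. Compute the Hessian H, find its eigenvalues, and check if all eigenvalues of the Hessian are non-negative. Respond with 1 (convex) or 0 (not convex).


The Hessian of f(x,y) = 1*x^2 - 6*x*y - 1*y^2 + 8*x - 7*y - 9 is:
H = [[2, -6], [-6, -2]]
Trace = 2 - 2 = 0
Determinant = 2*-2 - (-6)^2 = -40
Discriminant = (0)^2 - 4*-40 = 160.0
Eigenvalues: lambda_1 = -6.3246, lambda_2 = 6.3246
The function is not convex.

0


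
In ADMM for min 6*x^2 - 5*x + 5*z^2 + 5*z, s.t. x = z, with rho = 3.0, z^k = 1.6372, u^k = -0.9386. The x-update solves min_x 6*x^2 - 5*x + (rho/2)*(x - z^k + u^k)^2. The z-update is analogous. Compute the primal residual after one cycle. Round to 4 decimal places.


ADMM iteration with rho = 3.0, z^k = 1.6372, u^k = -0.9386
Step 1: x-update.
Minimize 6*x^2 - 5*x + (3.0/2)*(x - 1.6372 - 0.9386)^2
FOC: (2*6 + 3.0)*x = 5 + 3.0*(1.6372 + 0.9386)
x^{k+1} = 0.8485
Step 2: z-update.
Minimize 5*z^2 + 5*z + (3.0/2)*(0.8485 - z - 0.9386)^2
FOC: (2*5 + 3.0)*z = -5 + 3.0*(0.8485 - 0.9386)
z^{k+1} = -0.4054
Step 3: u-update.
u^{k+1} = -0.9386 + 0.8485 + 0.4054 = 0.3153
Step 4: Primal residual = |0.8485 + 0.4054| = 1.2539
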